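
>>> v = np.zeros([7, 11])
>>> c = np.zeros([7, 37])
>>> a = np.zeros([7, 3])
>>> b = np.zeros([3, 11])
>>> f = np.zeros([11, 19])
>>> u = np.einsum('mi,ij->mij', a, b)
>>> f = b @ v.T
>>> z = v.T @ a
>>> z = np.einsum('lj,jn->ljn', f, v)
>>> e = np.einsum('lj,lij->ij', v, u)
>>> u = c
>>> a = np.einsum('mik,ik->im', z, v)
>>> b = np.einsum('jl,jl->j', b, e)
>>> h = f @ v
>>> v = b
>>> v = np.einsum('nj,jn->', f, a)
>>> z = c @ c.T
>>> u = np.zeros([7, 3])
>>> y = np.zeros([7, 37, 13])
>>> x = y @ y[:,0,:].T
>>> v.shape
()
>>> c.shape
(7, 37)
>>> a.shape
(7, 3)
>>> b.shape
(3,)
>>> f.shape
(3, 7)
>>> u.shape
(7, 3)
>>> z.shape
(7, 7)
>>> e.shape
(3, 11)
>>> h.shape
(3, 11)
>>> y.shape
(7, 37, 13)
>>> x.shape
(7, 37, 7)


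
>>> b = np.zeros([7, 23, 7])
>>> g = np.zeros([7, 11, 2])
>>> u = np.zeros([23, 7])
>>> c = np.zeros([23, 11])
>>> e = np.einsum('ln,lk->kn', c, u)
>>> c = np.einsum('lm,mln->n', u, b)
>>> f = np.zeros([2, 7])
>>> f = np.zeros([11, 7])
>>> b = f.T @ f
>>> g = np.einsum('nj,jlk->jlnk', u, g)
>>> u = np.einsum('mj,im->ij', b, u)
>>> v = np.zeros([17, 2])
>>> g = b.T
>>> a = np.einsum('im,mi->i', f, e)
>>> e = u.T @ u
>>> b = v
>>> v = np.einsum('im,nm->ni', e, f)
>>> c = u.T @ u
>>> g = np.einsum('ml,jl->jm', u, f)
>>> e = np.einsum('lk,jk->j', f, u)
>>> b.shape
(17, 2)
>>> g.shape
(11, 23)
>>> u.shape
(23, 7)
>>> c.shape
(7, 7)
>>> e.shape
(23,)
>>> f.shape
(11, 7)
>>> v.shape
(11, 7)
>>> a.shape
(11,)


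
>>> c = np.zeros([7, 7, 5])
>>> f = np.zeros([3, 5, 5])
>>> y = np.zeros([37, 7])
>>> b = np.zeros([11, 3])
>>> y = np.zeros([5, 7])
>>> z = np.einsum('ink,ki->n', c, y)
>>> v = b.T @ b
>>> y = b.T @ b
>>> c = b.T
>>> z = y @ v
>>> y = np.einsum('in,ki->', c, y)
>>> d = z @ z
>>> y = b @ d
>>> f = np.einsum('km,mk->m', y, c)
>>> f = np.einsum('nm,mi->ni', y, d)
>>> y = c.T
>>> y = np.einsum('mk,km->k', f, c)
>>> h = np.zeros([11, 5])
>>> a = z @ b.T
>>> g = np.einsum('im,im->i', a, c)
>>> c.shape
(3, 11)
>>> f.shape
(11, 3)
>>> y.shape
(3,)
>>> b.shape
(11, 3)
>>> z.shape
(3, 3)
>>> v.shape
(3, 3)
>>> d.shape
(3, 3)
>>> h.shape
(11, 5)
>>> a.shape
(3, 11)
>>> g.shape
(3,)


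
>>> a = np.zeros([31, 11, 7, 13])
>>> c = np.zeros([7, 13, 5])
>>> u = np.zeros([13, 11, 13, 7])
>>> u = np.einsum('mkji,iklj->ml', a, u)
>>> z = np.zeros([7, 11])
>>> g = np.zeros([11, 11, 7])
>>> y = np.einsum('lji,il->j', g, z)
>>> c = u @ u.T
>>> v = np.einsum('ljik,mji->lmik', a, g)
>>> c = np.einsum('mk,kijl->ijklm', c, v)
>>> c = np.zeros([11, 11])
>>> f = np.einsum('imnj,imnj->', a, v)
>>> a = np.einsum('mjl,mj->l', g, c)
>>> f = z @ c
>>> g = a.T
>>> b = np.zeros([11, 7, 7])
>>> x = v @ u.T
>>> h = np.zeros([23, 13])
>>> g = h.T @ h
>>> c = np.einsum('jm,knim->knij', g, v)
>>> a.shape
(7,)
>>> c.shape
(31, 11, 7, 13)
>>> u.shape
(31, 13)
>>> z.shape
(7, 11)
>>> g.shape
(13, 13)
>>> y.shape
(11,)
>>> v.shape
(31, 11, 7, 13)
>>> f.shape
(7, 11)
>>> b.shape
(11, 7, 7)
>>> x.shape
(31, 11, 7, 31)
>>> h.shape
(23, 13)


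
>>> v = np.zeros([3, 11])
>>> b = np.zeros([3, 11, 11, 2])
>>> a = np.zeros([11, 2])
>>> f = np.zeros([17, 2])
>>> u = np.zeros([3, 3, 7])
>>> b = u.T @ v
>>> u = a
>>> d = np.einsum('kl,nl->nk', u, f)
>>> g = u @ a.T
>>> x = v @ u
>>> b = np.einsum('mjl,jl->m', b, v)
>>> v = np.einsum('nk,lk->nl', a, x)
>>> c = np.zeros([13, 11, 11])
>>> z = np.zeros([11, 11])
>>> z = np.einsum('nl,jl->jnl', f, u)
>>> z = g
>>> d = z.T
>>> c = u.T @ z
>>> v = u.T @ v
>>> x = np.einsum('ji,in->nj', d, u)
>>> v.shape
(2, 3)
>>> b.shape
(7,)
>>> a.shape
(11, 2)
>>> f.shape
(17, 2)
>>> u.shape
(11, 2)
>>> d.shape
(11, 11)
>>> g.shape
(11, 11)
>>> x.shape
(2, 11)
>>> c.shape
(2, 11)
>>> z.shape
(11, 11)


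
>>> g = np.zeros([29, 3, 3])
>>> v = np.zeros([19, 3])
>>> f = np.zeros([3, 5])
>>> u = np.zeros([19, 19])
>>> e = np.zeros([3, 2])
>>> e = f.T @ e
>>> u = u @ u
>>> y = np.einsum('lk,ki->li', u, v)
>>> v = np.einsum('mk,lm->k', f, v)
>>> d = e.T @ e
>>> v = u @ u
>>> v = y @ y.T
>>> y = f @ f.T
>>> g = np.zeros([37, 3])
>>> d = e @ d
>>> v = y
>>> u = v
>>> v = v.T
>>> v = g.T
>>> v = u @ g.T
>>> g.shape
(37, 3)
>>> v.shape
(3, 37)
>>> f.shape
(3, 5)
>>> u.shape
(3, 3)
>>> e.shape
(5, 2)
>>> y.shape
(3, 3)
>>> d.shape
(5, 2)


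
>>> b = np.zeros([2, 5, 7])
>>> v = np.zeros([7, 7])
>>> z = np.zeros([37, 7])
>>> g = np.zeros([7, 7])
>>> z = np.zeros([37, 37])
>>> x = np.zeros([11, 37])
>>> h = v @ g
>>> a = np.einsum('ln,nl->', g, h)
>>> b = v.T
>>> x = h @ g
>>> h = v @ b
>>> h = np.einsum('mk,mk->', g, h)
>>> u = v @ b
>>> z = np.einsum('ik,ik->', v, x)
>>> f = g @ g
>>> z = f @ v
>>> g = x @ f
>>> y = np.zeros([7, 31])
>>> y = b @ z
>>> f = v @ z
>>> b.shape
(7, 7)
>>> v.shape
(7, 7)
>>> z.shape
(7, 7)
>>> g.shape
(7, 7)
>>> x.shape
(7, 7)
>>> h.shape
()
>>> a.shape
()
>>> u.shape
(7, 7)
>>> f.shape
(7, 7)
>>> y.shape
(7, 7)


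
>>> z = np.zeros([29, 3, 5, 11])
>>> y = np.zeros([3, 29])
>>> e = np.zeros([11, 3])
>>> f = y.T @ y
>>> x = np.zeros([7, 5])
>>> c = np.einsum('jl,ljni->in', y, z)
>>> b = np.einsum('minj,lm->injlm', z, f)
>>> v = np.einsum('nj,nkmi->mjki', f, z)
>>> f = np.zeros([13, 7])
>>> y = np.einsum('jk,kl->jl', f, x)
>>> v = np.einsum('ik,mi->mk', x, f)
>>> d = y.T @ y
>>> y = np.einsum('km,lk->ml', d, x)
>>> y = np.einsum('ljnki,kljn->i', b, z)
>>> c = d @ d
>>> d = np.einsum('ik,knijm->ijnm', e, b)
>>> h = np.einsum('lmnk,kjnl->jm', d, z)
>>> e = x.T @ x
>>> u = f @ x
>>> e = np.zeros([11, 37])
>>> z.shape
(29, 3, 5, 11)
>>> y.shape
(29,)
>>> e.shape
(11, 37)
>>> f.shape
(13, 7)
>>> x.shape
(7, 5)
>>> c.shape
(5, 5)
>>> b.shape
(3, 5, 11, 29, 29)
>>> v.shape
(13, 5)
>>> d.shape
(11, 29, 5, 29)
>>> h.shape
(3, 29)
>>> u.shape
(13, 5)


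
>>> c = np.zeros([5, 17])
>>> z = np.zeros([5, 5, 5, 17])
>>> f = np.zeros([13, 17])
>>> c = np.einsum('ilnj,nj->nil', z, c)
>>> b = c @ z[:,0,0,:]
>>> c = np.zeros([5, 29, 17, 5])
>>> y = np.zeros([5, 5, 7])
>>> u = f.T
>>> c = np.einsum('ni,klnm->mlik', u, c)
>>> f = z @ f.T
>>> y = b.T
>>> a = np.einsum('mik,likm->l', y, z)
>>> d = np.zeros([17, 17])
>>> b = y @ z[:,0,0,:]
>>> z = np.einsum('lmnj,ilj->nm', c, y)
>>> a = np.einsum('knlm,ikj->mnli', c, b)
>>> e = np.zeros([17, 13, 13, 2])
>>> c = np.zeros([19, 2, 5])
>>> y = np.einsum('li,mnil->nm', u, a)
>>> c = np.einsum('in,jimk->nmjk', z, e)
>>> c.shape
(29, 13, 17, 2)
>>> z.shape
(13, 29)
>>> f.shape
(5, 5, 5, 13)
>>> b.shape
(17, 5, 17)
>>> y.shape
(29, 5)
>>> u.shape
(17, 13)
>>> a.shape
(5, 29, 13, 17)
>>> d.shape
(17, 17)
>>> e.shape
(17, 13, 13, 2)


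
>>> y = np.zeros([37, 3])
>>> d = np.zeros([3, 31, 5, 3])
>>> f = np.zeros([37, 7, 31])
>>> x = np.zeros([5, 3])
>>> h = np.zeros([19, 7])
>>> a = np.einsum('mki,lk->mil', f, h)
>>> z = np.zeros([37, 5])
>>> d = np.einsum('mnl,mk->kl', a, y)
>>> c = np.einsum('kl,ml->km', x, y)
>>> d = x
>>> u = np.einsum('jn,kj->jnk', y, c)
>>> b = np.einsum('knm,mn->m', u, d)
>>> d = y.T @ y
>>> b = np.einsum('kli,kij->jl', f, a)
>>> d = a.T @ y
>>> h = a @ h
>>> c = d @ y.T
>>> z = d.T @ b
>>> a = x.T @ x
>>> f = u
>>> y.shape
(37, 3)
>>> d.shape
(19, 31, 3)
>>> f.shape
(37, 3, 5)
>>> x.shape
(5, 3)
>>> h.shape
(37, 31, 7)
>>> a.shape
(3, 3)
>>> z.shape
(3, 31, 7)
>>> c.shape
(19, 31, 37)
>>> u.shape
(37, 3, 5)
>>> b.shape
(19, 7)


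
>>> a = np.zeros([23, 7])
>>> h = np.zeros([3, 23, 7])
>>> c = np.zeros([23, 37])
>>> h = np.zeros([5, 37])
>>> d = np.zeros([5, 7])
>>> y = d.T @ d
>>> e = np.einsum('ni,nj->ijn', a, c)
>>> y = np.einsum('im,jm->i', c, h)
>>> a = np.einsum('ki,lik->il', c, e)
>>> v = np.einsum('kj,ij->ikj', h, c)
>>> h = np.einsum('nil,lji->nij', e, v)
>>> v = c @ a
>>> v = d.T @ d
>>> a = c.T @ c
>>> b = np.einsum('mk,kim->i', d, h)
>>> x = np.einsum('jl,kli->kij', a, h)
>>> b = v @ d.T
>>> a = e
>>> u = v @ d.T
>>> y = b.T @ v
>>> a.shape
(7, 37, 23)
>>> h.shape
(7, 37, 5)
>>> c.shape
(23, 37)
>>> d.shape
(5, 7)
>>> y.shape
(5, 7)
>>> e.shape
(7, 37, 23)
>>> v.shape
(7, 7)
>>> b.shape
(7, 5)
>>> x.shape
(7, 5, 37)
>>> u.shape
(7, 5)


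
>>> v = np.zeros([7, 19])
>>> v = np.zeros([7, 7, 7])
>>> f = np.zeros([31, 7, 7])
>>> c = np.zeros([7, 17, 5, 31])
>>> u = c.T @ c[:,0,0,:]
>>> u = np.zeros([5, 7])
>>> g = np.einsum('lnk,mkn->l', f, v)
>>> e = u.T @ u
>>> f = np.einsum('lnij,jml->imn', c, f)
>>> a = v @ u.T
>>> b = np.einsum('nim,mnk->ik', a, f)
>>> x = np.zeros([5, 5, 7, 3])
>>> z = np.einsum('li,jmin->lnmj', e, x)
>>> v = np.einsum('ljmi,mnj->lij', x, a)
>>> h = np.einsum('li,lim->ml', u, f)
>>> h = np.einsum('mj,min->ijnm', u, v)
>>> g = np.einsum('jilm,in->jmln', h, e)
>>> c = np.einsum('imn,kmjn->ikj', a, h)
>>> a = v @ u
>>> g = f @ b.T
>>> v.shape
(5, 3, 5)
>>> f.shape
(5, 7, 17)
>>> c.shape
(7, 3, 5)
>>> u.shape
(5, 7)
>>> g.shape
(5, 7, 7)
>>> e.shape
(7, 7)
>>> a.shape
(5, 3, 7)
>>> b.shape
(7, 17)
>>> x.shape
(5, 5, 7, 3)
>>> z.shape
(7, 3, 5, 5)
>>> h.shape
(3, 7, 5, 5)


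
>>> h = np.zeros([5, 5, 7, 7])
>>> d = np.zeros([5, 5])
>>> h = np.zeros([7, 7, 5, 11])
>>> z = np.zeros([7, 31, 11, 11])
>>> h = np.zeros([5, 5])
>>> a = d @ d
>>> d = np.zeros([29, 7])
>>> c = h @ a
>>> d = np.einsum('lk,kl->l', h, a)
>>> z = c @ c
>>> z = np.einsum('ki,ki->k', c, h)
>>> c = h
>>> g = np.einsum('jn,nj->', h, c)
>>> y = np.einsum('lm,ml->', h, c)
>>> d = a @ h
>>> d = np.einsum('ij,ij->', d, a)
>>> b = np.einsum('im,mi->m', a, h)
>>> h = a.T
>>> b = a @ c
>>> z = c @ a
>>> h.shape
(5, 5)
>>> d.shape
()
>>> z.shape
(5, 5)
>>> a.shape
(5, 5)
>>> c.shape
(5, 5)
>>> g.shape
()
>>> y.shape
()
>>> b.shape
(5, 5)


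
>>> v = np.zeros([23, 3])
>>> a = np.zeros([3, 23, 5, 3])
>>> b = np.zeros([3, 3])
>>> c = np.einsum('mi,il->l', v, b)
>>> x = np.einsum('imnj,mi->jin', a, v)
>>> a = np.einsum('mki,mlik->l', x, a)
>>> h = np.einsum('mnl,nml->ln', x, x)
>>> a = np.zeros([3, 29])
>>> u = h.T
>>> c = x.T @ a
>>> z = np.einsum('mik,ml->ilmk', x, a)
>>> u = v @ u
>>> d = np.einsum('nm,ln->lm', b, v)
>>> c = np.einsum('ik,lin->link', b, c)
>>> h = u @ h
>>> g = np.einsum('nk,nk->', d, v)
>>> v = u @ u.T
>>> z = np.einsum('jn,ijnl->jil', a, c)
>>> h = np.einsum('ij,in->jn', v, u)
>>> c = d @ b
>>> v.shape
(23, 23)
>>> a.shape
(3, 29)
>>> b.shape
(3, 3)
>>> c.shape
(23, 3)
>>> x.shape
(3, 3, 5)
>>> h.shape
(23, 5)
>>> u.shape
(23, 5)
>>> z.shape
(3, 5, 3)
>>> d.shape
(23, 3)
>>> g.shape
()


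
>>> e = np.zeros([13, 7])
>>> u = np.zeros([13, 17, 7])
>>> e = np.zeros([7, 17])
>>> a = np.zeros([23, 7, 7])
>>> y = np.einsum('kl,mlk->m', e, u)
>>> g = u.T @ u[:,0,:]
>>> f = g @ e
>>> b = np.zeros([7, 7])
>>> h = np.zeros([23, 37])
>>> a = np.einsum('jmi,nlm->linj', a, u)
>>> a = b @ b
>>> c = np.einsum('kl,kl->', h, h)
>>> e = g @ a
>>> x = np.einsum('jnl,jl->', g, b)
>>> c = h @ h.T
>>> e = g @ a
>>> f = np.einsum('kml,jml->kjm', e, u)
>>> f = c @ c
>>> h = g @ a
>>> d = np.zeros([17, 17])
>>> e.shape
(7, 17, 7)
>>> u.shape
(13, 17, 7)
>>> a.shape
(7, 7)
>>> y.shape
(13,)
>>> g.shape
(7, 17, 7)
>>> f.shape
(23, 23)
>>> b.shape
(7, 7)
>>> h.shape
(7, 17, 7)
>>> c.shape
(23, 23)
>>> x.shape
()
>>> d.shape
(17, 17)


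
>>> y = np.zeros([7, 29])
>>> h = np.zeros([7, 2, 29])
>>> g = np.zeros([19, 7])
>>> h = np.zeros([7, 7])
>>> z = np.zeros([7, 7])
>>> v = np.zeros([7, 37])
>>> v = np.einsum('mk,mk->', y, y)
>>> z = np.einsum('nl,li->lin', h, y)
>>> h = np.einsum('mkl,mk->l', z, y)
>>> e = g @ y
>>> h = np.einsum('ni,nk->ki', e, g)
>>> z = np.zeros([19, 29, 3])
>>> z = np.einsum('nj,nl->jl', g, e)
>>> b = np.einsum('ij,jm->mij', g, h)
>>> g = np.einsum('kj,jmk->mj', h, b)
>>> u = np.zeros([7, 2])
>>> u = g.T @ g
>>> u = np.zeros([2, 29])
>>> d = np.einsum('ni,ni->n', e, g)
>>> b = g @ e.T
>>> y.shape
(7, 29)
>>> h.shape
(7, 29)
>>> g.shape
(19, 29)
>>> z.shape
(7, 29)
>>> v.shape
()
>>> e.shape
(19, 29)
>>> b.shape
(19, 19)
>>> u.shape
(2, 29)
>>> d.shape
(19,)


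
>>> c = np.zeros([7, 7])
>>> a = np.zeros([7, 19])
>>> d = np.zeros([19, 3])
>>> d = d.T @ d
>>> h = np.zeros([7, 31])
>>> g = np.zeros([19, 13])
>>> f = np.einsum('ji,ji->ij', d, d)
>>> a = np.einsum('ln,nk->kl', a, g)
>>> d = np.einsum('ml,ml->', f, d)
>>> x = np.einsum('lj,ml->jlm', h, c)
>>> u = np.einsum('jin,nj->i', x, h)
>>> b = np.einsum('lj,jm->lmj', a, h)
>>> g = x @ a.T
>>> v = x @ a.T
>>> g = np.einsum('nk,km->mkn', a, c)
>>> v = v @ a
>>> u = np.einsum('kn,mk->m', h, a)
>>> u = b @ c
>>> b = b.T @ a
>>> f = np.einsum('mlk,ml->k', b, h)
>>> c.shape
(7, 7)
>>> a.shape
(13, 7)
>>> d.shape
()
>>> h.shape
(7, 31)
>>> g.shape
(7, 7, 13)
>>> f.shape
(7,)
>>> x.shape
(31, 7, 7)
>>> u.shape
(13, 31, 7)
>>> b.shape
(7, 31, 7)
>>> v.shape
(31, 7, 7)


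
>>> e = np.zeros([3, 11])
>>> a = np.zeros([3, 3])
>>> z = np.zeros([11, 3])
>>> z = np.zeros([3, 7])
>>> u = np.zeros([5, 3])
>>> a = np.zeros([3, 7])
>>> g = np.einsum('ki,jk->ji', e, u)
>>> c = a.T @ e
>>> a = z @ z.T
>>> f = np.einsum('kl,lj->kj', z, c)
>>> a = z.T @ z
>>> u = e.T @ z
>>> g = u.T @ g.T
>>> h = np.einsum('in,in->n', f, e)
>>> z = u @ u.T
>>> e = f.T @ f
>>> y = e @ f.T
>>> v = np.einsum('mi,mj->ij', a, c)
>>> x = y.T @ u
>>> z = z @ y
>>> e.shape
(11, 11)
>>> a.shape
(7, 7)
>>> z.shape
(11, 3)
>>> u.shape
(11, 7)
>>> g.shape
(7, 5)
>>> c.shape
(7, 11)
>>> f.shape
(3, 11)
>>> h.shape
(11,)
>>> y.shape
(11, 3)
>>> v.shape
(7, 11)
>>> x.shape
(3, 7)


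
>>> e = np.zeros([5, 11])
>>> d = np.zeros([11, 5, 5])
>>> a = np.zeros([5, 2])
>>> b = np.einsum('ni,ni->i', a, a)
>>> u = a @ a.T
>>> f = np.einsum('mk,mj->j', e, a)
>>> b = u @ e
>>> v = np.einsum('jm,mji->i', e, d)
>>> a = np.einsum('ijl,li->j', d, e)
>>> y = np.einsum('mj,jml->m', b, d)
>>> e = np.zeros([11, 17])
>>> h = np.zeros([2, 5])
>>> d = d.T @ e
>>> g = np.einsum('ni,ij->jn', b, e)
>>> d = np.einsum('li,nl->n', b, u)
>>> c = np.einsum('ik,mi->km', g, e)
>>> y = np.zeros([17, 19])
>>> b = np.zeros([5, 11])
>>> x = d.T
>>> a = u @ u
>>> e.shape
(11, 17)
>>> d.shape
(5,)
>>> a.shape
(5, 5)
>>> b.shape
(5, 11)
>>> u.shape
(5, 5)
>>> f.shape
(2,)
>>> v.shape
(5,)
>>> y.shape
(17, 19)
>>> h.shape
(2, 5)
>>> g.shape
(17, 5)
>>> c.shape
(5, 11)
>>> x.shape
(5,)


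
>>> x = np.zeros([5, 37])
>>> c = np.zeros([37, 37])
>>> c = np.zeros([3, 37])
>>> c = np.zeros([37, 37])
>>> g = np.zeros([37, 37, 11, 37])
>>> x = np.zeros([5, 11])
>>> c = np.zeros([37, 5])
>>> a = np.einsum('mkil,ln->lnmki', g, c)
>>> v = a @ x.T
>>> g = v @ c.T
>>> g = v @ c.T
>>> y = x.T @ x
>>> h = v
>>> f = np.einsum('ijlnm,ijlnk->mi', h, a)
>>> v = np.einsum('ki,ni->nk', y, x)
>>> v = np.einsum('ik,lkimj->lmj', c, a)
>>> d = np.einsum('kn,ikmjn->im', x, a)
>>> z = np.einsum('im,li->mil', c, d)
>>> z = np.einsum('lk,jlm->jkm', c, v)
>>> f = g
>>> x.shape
(5, 11)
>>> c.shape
(37, 5)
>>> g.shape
(37, 5, 37, 37, 37)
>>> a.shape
(37, 5, 37, 37, 11)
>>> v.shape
(37, 37, 11)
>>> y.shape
(11, 11)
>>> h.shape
(37, 5, 37, 37, 5)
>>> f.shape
(37, 5, 37, 37, 37)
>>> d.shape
(37, 37)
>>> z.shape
(37, 5, 11)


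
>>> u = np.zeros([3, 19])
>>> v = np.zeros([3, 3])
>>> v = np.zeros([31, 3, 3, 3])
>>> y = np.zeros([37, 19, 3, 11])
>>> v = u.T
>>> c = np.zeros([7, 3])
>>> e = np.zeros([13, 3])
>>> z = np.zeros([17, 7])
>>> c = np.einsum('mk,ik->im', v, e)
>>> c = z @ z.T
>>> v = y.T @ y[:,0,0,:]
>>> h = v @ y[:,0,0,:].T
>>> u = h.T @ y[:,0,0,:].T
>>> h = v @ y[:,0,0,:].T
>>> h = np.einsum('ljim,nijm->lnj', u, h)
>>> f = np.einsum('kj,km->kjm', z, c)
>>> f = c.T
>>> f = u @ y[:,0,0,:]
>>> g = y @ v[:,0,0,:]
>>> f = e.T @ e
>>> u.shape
(37, 19, 3, 37)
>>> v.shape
(11, 3, 19, 11)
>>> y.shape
(37, 19, 3, 11)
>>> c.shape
(17, 17)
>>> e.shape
(13, 3)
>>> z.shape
(17, 7)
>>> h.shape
(37, 11, 19)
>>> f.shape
(3, 3)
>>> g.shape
(37, 19, 3, 11)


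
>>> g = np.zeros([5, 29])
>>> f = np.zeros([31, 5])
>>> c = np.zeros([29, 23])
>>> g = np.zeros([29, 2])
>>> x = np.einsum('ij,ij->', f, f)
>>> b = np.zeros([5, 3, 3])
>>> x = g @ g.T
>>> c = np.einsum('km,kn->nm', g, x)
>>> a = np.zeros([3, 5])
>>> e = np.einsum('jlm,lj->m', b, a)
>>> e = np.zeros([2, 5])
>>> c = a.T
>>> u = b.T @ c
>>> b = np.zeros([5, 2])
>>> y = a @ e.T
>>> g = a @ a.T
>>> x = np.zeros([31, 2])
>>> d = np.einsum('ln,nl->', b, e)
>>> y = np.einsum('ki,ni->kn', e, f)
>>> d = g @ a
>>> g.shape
(3, 3)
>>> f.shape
(31, 5)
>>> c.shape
(5, 3)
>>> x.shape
(31, 2)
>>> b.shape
(5, 2)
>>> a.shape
(3, 5)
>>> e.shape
(2, 5)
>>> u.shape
(3, 3, 3)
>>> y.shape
(2, 31)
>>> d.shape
(3, 5)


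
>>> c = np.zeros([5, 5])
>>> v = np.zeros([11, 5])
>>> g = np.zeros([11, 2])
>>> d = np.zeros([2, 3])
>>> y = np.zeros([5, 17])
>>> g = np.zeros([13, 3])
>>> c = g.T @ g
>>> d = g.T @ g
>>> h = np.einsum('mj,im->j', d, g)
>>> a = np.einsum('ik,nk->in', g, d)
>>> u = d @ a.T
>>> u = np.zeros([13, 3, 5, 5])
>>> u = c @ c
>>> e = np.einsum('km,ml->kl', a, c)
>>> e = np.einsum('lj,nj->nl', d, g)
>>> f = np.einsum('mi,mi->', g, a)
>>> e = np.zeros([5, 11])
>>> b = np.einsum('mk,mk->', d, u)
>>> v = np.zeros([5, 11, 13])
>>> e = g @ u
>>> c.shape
(3, 3)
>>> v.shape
(5, 11, 13)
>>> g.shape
(13, 3)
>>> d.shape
(3, 3)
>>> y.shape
(5, 17)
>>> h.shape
(3,)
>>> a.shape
(13, 3)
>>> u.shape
(3, 3)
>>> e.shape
(13, 3)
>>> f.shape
()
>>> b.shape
()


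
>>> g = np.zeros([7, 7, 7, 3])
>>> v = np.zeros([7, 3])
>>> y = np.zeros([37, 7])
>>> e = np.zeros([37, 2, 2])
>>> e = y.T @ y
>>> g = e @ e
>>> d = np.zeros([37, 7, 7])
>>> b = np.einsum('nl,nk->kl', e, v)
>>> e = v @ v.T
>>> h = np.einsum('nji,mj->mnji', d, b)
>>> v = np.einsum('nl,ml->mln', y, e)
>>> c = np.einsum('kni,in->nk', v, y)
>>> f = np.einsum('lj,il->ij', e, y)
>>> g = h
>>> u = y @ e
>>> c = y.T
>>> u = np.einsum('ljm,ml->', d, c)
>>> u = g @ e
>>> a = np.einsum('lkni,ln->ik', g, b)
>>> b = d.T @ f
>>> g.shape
(3, 37, 7, 7)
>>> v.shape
(7, 7, 37)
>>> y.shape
(37, 7)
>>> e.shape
(7, 7)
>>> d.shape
(37, 7, 7)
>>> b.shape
(7, 7, 7)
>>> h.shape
(3, 37, 7, 7)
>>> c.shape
(7, 37)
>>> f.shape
(37, 7)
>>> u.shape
(3, 37, 7, 7)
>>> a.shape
(7, 37)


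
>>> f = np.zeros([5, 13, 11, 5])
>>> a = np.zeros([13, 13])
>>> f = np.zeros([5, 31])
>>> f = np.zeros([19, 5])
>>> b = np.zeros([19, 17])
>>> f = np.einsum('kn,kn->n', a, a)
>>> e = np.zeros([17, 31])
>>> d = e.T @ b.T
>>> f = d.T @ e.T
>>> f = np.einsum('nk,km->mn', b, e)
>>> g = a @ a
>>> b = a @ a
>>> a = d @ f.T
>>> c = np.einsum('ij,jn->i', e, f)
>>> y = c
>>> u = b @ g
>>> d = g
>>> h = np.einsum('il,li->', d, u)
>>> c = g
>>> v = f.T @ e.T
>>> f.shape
(31, 19)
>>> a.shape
(31, 31)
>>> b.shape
(13, 13)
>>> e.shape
(17, 31)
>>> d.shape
(13, 13)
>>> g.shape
(13, 13)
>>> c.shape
(13, 13)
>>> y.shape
(17,)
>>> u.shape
(13, 13)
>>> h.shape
()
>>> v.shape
(19, 17)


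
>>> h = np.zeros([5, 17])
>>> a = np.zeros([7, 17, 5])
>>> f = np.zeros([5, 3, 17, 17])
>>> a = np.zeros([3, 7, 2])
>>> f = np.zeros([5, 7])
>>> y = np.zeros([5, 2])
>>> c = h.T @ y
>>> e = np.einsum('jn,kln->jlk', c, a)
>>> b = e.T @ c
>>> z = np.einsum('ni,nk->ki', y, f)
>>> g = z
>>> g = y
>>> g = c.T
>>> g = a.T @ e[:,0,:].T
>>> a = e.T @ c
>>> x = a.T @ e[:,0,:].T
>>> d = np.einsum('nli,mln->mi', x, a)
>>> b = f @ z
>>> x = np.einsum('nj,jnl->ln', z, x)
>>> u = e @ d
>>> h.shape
(5, 17)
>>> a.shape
(3, 7, 2)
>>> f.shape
(5, 7)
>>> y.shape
(5, 2)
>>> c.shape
(17, 2)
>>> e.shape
(17, 7, 3)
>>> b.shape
(5, 2)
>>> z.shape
(7, 2)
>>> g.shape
(2, 7, 17)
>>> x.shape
(17, 7)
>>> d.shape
(3, 17)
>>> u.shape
(17, 7, 17)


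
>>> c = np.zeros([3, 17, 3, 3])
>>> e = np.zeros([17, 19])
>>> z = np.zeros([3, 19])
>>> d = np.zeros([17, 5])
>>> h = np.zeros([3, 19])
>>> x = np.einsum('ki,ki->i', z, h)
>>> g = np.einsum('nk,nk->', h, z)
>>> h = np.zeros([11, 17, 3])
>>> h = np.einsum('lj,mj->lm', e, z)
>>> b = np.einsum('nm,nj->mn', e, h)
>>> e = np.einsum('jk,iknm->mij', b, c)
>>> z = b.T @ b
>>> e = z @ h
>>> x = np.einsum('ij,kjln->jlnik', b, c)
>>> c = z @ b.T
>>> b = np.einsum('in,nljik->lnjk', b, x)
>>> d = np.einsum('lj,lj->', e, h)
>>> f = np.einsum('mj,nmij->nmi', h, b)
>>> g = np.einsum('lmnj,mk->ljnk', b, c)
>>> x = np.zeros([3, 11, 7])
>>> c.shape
(17, 19)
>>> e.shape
(17, 3)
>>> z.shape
(17, 17)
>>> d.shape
()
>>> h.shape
(17, 3)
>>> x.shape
(3, 11, 7)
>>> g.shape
(3, 3, 3, 19)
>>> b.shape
(3, 17, 3, 3)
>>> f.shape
(3, 17, 3)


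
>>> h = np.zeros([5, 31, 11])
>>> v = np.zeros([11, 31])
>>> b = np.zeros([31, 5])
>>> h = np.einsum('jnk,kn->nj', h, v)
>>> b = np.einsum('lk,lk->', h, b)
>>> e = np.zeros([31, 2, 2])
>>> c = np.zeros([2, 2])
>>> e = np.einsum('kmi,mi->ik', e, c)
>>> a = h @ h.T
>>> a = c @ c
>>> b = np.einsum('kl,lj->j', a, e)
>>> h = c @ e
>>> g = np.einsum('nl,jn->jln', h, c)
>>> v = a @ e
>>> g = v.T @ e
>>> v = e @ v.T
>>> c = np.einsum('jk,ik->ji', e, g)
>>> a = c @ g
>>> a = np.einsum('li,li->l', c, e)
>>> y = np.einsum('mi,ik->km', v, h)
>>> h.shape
(2, 31)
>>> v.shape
(2, 2)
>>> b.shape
(31,)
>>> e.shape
(2, 31)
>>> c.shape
(2, 31)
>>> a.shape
(2,)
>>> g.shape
(31, 31)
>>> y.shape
(31, 2)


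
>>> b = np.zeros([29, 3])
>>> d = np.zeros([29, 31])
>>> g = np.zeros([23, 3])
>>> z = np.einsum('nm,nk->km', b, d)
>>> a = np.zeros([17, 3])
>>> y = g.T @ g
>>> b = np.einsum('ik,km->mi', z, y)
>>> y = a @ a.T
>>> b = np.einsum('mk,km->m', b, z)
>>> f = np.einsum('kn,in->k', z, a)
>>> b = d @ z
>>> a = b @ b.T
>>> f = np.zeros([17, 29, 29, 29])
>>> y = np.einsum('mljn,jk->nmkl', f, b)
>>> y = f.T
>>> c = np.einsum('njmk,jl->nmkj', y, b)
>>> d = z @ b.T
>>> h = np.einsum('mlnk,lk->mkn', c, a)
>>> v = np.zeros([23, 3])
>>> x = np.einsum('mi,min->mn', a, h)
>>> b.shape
(29, 3)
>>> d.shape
(31, 29)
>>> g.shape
(23, 3)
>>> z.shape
(31, 3)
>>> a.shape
(29, 29)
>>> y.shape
(29, 29, 29, 17)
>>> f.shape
(17, 29, 29, 29)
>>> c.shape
(29, 29, 17, 29)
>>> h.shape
(29, 29, 17)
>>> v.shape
(23, 3)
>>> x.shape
(29, 17)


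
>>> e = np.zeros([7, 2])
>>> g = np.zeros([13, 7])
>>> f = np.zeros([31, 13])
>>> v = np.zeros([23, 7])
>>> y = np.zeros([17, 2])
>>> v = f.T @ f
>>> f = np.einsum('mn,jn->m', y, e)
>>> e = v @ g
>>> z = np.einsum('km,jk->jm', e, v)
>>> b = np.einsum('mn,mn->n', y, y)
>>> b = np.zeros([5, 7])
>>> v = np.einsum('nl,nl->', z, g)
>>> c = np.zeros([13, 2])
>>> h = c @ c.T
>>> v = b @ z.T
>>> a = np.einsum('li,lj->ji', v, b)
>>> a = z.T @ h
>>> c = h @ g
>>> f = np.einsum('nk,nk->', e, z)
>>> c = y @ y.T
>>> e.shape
(13, 7)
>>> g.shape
(13, 7)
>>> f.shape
()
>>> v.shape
(5, 13)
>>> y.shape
(17, 2)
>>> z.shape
(13, 7)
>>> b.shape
(5, 7)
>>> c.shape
(17, 17)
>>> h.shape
(13, 13)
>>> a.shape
(7, 13)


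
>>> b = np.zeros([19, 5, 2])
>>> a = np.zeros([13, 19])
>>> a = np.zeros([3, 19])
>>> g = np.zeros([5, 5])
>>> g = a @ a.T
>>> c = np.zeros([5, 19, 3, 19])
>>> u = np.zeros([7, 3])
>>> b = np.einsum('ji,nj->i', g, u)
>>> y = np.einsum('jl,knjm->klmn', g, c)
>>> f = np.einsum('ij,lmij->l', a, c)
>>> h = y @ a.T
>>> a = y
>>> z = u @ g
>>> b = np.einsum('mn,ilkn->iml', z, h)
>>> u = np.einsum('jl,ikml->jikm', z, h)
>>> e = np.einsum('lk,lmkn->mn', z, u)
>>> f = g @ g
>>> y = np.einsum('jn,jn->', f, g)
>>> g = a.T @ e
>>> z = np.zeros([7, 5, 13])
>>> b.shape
(5, 7, 3)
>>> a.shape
(5, 3, 19, 19)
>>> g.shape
(19, 19, 3, 19)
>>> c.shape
(5, 19, 3, 19)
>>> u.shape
(7, 5, 3, 19)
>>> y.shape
()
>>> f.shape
(3, 3)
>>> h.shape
(5, 3, 19, 3)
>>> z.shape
(7, 5, 13)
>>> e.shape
(5, 19)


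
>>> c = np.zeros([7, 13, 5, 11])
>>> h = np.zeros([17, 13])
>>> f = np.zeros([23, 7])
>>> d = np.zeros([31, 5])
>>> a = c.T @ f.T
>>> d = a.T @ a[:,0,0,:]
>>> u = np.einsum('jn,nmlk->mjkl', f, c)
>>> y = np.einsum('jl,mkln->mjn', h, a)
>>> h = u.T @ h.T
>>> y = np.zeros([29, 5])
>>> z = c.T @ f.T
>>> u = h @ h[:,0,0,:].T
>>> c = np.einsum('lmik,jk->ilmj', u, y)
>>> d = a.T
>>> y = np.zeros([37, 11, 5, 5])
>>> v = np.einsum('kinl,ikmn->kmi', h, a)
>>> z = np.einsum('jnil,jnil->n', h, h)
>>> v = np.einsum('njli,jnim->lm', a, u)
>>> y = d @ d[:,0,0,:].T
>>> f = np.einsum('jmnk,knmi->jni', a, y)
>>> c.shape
(23, 5, 11, 29)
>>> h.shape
(5, 11, 23, 17)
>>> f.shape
(11, 13, 23)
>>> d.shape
(23, 13, 5, 11)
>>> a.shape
(11, 5, 13, 23)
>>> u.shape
(5, 11, 23, 5)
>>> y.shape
(23, 13, 5, 23)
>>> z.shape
(11,)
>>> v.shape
(13, 5)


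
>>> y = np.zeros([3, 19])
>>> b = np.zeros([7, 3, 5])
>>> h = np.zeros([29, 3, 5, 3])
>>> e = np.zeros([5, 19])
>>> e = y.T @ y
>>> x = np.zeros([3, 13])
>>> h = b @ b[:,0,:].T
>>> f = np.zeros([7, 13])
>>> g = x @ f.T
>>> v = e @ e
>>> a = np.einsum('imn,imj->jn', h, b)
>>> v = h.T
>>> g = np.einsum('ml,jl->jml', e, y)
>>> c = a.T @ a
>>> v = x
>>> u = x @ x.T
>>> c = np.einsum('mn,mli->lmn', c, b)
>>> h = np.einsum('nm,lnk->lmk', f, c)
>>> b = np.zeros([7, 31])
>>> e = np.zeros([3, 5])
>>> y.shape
(3, 19)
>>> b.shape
(7, 31)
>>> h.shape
(3, 13, 7)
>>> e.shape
(3, 5)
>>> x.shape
(3, 13)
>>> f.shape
(7, 13)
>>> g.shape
(3, 19, 19)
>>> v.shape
(3, 13)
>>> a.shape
(5, 7)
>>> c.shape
(3, 7, 7)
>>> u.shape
(3, 3)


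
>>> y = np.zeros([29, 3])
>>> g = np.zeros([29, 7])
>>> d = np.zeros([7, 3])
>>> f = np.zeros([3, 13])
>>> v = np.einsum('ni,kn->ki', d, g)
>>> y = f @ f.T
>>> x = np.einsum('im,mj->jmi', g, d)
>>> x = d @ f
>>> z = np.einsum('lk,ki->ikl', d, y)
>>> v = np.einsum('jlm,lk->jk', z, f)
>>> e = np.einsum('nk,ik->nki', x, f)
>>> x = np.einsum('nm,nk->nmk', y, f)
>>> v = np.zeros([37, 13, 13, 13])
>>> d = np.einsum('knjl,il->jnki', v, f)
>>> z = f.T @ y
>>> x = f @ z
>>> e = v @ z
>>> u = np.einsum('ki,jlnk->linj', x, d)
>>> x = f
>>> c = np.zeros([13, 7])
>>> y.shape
(3, 3)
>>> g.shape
(29, 7)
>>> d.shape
(13, 13, 37, 3)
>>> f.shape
(3, 13)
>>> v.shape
(37, 13, 13, 13)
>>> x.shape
(3, 13)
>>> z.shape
(13, 3)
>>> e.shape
(37, 13, 13, 3)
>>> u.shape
(13, 3, 37, 13)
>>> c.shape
(13, 7)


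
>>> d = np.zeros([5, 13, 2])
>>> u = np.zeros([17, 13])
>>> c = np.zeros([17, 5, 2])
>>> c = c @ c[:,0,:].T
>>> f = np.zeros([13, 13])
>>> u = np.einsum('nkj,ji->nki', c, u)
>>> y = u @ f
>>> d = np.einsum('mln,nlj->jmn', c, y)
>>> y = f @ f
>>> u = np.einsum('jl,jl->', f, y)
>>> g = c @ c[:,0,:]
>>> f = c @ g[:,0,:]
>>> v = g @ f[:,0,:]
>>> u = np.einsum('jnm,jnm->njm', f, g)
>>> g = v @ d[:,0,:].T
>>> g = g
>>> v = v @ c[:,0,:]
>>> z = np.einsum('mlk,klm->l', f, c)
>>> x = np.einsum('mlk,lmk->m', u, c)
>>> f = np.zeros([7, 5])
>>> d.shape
(13, 17, 17)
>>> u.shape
(5, 17, 17)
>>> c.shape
(17, 5, 17)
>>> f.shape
(7, 5)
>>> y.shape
(13, 13)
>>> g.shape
(17, 5, 13)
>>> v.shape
(17, 5, 17)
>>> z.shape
(5,)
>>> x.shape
(5,)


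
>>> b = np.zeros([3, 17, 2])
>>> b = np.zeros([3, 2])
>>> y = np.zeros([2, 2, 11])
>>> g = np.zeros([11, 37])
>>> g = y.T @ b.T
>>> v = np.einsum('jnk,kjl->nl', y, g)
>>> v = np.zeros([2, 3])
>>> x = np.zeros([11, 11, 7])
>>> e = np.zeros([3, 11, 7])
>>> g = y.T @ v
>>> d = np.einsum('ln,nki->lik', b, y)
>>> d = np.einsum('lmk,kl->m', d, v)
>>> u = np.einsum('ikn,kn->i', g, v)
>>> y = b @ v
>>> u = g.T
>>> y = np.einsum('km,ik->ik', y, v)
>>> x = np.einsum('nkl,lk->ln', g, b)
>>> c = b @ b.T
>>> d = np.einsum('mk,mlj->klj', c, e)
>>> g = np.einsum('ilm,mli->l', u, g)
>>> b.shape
(3, 2)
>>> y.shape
(2, 3)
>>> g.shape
(2,)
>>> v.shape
(2, 3)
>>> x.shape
(3, 11)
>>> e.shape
(3, 11, 7)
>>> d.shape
(3, 11, 7)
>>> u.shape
(3, 2, 11)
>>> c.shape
(3, 3)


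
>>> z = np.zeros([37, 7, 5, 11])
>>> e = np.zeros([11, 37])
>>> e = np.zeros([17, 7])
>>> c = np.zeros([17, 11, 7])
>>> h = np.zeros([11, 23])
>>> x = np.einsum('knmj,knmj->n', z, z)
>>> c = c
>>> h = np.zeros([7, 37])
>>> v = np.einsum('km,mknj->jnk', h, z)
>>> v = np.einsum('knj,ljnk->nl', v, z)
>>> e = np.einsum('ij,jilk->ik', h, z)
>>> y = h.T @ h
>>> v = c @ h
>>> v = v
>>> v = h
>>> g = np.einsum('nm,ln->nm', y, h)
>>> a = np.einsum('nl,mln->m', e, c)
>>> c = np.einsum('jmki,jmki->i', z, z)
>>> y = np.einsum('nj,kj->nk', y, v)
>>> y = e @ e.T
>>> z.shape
(37, 7, 5, 11)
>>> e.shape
(7, 11)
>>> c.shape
(11,)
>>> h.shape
(7, 37)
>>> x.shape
(7,)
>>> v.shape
(7, 37)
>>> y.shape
(7, 7)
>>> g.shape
(37, 37)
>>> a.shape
(17,)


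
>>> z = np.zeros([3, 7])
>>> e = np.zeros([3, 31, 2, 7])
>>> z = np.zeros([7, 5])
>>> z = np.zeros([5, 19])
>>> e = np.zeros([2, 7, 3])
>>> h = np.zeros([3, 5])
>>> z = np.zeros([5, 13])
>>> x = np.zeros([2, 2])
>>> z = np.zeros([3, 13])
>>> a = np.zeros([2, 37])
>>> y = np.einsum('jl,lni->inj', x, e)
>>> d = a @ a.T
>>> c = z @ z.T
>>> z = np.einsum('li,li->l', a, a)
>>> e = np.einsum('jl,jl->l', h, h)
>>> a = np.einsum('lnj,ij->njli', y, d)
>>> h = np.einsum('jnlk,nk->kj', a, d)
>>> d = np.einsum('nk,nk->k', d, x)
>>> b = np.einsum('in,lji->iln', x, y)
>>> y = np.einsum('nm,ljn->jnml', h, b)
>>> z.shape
(2,)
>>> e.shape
(5,)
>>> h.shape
(2, 7)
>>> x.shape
(2, 2)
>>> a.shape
(7, 2, 3, 2)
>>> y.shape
(3, 2, 7, 2)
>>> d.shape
(2,)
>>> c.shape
(3, 3)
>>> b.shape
(2, 3, 2)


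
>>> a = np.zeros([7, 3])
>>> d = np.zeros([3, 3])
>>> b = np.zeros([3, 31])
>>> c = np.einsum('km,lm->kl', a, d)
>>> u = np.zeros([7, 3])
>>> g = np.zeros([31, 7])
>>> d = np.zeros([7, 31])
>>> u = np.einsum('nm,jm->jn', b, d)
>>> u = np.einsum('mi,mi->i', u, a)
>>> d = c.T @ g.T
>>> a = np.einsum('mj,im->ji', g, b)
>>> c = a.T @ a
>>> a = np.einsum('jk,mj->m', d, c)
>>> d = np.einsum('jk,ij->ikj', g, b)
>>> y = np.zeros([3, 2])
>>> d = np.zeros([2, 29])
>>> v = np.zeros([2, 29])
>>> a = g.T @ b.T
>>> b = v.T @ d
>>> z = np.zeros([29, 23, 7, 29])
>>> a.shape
(7, 3)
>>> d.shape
(2, 29)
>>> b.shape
(29, 29)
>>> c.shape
(3, 3)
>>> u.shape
(3,)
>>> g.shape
(31, 7)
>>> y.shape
(3, 2)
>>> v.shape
(2, 29)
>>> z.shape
(29, 23, 7, 29)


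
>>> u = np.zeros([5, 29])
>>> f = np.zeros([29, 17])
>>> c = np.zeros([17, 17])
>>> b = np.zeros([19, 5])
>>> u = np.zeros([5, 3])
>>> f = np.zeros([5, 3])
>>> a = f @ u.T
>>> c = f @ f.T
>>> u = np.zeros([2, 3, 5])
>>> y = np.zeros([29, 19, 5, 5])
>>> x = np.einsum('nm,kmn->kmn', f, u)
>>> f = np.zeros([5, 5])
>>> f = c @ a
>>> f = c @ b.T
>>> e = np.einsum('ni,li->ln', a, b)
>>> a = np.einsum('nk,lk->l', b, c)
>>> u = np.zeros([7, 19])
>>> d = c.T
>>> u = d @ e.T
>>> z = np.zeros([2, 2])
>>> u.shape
(5, 19)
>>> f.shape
(5, 19)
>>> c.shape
(5, 5)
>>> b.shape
(19, 5)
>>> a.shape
(5,)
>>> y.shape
(29, 19, 5, 5)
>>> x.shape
(2, 3, 5)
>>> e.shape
(19, 5)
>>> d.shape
(5, 5)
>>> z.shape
(2, 2)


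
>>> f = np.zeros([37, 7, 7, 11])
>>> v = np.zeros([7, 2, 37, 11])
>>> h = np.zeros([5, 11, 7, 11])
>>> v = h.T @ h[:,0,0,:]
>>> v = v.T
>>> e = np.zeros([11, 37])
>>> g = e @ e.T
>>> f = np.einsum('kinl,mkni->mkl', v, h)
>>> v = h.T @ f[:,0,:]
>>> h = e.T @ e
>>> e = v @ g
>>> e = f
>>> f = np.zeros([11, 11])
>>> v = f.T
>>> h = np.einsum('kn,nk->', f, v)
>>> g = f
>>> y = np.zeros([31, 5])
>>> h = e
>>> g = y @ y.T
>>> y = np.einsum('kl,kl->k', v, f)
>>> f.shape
(11, 11)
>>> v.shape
(11, 11)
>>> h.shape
(5, 11, 11)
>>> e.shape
(5, 11, 11)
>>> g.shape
(31, 31)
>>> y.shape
(11,)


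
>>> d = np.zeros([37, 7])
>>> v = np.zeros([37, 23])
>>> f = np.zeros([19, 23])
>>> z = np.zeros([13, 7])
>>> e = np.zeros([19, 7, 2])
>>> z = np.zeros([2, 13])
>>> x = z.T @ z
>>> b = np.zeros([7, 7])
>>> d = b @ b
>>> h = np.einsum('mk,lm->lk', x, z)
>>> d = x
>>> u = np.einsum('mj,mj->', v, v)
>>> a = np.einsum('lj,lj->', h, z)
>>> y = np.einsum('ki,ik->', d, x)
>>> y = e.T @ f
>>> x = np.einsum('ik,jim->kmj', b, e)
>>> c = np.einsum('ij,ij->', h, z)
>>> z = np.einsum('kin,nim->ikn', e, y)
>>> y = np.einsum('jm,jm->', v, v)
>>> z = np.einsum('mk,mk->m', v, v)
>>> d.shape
(13, 13)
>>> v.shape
(37, 23)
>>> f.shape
(19, 23)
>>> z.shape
(37,)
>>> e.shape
(19, 7, 2)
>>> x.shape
(7, 2, 19)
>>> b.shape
(7, 7)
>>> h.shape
(2, 13)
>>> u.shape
()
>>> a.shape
()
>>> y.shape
()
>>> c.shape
()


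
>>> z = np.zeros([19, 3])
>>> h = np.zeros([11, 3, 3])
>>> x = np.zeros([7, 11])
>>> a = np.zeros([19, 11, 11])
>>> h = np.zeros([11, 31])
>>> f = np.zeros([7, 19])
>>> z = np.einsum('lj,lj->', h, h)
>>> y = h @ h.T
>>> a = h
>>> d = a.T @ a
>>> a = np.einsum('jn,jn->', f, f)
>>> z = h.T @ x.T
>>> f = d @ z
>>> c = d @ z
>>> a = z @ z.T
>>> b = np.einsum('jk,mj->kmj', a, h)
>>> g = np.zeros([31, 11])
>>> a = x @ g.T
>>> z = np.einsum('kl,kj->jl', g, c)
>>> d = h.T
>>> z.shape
(7, 11)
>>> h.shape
(11, 31)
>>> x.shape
(7, 11)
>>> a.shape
(7, 31)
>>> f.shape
(31, 7)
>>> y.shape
(11, 11)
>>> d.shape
(31, 11)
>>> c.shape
(31, 7)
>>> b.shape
(31, 11, 31)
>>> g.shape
(31, 11)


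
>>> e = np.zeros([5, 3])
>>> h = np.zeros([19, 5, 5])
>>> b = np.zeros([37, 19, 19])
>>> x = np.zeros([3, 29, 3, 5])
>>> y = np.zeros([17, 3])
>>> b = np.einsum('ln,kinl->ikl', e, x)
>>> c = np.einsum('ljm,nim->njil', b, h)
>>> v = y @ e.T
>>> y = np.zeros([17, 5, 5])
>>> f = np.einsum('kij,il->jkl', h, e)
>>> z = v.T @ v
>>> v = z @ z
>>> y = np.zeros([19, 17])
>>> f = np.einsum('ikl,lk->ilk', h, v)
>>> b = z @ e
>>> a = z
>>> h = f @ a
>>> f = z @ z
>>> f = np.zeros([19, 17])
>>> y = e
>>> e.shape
(5, 3)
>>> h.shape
(19, 5, 5)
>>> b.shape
(5, 3)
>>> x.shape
(3, 29, 3, 5)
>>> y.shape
(5, 3)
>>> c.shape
(19, 3, 5, 29)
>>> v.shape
(5, 5)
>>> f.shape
(19, 17)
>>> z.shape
(5, 5)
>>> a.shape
(5, 5)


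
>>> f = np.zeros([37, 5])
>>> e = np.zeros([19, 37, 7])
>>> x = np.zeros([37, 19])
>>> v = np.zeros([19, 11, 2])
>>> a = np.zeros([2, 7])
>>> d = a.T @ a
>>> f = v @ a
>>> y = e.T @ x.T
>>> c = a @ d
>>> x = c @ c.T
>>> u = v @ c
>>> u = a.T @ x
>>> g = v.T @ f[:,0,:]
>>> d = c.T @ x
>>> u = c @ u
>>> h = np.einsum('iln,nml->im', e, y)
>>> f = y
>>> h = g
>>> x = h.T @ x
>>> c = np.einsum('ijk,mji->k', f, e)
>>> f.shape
(7, 37, 37)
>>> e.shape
(19, 37, 7)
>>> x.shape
(7, 11, 2)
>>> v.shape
(19, 11, 2)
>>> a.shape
(2, 7)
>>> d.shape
(7, 2)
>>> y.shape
(7, 37, 37)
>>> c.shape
(37,)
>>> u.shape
(2, 2)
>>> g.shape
(2, 11, 7)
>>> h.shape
(2, 11, 7)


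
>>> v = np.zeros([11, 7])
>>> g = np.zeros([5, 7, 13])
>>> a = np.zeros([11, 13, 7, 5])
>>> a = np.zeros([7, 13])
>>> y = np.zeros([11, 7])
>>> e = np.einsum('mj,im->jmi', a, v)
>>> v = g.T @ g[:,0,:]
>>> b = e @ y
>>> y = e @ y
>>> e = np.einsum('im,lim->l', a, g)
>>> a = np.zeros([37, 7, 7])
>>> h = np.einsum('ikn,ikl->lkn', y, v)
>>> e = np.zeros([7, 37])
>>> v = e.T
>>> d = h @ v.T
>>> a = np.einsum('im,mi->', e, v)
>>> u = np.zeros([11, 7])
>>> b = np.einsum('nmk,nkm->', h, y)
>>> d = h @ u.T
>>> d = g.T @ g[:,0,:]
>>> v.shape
(37, 7)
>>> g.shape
(5, 7, 13)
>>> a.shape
()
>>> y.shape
(13, 7, 7)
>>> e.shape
(7, 37)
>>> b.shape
()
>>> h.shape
(13, 7, 7)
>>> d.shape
(13, 7, 13)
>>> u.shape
(11, 7)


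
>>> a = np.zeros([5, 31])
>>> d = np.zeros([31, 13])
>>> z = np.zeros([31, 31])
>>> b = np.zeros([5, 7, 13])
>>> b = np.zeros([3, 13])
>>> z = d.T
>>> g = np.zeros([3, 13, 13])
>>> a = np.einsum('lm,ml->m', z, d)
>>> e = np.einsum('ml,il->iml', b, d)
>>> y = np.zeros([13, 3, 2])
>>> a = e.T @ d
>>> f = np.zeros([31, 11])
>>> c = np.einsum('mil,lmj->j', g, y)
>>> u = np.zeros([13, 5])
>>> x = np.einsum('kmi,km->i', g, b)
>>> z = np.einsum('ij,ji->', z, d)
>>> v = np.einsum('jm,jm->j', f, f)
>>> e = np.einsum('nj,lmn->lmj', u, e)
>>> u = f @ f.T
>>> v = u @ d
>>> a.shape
(13, 3, 13)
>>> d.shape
(31, 13)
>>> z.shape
()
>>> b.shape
(3, 13)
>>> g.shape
(3, 13, 13)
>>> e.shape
(31, 3, 5)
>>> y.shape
(13, 3, 2)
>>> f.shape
(31, 11)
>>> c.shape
(2,)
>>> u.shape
(31, 31)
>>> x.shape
(13,)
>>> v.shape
(31, 13)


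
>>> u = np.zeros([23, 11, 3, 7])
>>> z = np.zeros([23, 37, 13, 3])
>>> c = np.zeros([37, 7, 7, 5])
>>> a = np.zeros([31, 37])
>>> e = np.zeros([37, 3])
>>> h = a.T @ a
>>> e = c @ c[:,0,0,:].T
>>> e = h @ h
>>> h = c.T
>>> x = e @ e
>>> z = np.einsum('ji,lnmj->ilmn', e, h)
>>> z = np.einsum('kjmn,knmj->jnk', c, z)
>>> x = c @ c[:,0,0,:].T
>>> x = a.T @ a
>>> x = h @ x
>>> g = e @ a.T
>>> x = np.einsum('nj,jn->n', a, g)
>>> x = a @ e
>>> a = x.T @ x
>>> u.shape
(23, 11, 3, 7)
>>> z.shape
(7, 5, 37)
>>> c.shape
(37, 7, 7, 5)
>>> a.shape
(37, 37)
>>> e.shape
(37, 37)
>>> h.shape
(5, 7, 7, 37)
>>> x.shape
(31, 37)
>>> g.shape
(37, 31)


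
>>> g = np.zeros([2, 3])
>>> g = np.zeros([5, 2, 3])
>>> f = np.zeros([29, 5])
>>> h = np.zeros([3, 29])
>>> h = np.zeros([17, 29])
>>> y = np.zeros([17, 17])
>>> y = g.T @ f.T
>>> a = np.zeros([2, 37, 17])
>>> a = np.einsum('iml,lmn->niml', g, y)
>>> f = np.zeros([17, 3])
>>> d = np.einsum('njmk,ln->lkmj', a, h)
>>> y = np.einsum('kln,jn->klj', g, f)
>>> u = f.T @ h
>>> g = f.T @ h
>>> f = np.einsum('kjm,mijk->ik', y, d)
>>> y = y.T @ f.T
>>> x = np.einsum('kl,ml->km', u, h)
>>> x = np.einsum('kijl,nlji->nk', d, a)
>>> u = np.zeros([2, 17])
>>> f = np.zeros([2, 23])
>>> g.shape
(3, 29)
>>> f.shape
(2, 23)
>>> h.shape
(17, 29)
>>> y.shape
(17, 2, 3)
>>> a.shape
(29, 5, 2, 3)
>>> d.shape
(17, 3, 2, 5)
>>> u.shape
(2, 17)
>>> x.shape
(29, 17)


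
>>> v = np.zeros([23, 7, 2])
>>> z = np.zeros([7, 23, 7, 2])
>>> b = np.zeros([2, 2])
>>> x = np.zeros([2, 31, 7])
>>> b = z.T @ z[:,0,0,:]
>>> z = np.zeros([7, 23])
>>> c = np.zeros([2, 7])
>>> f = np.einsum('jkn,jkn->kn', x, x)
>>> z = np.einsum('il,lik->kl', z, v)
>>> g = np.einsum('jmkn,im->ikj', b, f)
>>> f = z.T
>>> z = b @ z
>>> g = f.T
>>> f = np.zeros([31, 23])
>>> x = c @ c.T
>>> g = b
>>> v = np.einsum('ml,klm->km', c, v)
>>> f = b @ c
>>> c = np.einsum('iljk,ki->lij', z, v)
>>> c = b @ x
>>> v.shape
(23, 2)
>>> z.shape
(2, 7, 23, 23)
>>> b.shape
(2, 7, 23, 2)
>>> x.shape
(2, 2)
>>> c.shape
(2, 7, 23, 2)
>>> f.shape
(2, 7, 23, 7)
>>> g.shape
(2, 7, 23, 2)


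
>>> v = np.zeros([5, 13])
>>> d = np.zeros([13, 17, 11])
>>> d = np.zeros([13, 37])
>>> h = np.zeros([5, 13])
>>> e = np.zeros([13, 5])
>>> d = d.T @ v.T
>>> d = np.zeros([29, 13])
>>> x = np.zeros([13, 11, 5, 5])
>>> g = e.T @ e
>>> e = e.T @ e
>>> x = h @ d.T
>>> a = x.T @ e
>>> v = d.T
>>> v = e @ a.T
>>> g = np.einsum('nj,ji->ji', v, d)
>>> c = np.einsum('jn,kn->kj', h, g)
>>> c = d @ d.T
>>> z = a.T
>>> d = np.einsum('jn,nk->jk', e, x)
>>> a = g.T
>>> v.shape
(5, 29)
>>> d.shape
(5, 29)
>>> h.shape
(5, 13)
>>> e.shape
(5, 5)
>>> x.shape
(5, 29)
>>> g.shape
(29, 13)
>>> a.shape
(13, 29)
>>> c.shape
(29, 29)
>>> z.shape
(5, 29)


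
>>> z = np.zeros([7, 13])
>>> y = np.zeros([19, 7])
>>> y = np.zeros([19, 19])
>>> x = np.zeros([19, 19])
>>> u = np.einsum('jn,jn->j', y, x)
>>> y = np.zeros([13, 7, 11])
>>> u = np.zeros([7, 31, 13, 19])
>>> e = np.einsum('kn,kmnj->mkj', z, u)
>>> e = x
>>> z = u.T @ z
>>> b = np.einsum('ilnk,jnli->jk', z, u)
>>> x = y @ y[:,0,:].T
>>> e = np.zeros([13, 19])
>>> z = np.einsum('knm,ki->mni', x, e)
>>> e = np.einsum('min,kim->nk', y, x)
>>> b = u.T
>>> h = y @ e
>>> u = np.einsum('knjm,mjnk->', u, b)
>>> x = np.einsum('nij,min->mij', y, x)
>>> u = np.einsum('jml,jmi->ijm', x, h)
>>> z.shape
(13, 7, 19)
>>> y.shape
(13, 7, 11)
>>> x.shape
(13, 7, 11)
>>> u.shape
(13, 13, 7)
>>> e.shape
(11, 13)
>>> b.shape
(19, 13, 31, 7)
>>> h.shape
(13, 7, 13)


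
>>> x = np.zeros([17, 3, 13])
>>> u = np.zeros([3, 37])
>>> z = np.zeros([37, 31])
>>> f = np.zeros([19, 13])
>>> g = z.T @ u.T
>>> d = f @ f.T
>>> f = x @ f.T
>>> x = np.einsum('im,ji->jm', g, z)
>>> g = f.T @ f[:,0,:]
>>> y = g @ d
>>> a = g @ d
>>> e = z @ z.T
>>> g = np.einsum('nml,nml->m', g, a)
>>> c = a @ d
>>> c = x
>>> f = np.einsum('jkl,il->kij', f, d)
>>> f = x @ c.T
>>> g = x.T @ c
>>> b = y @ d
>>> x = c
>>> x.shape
(37, 3)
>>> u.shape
(3, 37)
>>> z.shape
(37, 31)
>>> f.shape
(37, 37)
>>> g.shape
(3, 3)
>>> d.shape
(19, 19)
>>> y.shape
(19, 3, 19)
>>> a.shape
(19, 3, 19)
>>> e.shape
(37, 37)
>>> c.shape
(37, 3)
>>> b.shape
(19, 3, 19)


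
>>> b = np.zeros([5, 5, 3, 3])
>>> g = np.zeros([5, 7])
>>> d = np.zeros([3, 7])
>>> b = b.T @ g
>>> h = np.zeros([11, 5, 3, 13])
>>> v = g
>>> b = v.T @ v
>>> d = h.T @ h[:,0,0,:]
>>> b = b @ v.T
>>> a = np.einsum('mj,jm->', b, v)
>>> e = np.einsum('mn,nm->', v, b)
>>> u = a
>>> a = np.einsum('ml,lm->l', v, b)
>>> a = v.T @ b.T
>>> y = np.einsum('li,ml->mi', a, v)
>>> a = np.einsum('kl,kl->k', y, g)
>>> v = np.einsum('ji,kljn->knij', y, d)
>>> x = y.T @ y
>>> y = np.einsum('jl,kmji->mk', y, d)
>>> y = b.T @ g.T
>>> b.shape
(7, 5)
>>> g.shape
(5, 7)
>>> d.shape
(13, 3, 5, 13)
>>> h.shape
(11, 5, 3, 13)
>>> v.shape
(13, 13, 7, 5)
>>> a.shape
(5,)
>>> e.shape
()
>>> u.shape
()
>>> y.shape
(5, 5)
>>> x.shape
(7, 7)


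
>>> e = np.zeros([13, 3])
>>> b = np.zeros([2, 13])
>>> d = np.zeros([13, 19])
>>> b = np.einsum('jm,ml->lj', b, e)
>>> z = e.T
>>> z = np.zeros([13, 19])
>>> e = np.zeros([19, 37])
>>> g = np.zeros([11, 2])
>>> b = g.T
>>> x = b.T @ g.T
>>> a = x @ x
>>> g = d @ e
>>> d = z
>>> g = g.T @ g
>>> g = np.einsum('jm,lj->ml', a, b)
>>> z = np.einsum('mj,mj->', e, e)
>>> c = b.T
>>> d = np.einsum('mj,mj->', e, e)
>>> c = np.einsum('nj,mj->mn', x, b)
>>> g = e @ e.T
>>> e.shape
(19, 37)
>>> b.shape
(2, 11)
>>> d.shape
()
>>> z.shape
()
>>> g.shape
(19, 19)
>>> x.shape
(11, 11)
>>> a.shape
(11, 11)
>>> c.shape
(2, 11)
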